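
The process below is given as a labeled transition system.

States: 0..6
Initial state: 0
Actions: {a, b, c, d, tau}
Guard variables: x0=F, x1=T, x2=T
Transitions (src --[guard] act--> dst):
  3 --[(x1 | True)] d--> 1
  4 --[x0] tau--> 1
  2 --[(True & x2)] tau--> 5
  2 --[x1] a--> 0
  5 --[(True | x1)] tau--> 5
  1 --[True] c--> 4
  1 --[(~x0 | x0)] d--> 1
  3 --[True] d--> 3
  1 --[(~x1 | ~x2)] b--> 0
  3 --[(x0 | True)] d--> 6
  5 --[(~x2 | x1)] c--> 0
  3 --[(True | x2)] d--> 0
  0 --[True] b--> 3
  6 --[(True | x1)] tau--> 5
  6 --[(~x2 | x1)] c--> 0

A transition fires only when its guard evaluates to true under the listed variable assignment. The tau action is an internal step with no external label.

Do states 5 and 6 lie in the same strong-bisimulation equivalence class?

Compute ~ classes (split until stable):
  π0 = {{0,1,2,3,4,5,6}}
  π1 = {{0},{1},{2},{3},{4},{5,6}}
Fixed point at round 2; 6 class(es).
class of 5: {5,6}; class of 6: {5,6}

Answer: BISIMILAR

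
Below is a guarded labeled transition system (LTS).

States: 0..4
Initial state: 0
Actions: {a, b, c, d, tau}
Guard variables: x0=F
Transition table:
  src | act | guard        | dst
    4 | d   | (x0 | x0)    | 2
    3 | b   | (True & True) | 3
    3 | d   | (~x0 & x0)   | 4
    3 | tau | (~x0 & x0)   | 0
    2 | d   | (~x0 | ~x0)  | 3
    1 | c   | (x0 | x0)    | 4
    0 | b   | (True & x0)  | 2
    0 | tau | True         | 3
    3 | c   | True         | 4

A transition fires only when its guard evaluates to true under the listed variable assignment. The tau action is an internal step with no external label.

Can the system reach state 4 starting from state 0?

Answer: REACHABLE

Analysis:
4 transition(s) survive guard evaluation.
Layer 0: {0}
Layer 1: {3}  total {0,3}
Layer 2: {4}  total {0,3,4}
R = {0,3,4}
witness 4: tau·c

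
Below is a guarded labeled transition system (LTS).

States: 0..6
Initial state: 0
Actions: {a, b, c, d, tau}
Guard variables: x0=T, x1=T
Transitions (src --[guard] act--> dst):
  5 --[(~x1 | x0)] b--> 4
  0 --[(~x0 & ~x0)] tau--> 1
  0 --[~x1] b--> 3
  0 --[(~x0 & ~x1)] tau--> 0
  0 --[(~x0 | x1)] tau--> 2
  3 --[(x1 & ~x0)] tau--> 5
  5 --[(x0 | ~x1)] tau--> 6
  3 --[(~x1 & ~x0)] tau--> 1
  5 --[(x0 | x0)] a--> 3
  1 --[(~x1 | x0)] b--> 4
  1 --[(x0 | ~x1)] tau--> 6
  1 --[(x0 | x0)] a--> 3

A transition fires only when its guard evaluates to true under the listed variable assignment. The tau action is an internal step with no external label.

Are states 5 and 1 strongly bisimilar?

Bisimulation quotient by refinement:
  P[0] = {{0,1,2,3,4,5,6}}
  P[1] = {{0},{1,5},{2,3,4,6}}
3 equivalence class(es) (converged in 2)
[5]={1,5}  [1]={1,5}

Answer: BISIMILAR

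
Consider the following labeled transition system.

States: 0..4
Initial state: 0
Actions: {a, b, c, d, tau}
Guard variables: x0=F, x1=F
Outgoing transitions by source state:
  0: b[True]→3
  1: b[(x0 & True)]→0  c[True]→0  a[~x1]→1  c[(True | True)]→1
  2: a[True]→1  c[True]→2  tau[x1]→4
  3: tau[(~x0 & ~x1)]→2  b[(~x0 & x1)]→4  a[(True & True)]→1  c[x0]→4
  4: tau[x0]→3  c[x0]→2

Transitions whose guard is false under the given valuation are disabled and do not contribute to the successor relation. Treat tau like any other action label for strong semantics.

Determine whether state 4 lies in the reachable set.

8 transition(s) survive guard evaluation.
Layer 0: {0}
Layer 1: {3}  now seen {0,3}
Layer 2: {1,2}  now seen {0,1,2,3}
R = {0,1,2,3}

Answer: UNREACHABLE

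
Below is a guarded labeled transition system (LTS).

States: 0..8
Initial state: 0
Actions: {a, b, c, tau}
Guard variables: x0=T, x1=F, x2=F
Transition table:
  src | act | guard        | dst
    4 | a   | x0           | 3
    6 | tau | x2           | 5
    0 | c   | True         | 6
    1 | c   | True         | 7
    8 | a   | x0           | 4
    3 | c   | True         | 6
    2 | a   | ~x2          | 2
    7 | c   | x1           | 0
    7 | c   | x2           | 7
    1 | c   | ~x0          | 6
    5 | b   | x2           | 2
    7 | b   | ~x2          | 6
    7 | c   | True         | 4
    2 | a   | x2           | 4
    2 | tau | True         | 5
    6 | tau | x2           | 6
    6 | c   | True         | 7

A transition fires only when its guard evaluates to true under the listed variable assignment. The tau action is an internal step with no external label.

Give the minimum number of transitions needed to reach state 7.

BFS to 7:
  L0 = {0}
  L1 = {6}
  L2 = {7}
first hit 7 at d=2 via c·c

Answer: 2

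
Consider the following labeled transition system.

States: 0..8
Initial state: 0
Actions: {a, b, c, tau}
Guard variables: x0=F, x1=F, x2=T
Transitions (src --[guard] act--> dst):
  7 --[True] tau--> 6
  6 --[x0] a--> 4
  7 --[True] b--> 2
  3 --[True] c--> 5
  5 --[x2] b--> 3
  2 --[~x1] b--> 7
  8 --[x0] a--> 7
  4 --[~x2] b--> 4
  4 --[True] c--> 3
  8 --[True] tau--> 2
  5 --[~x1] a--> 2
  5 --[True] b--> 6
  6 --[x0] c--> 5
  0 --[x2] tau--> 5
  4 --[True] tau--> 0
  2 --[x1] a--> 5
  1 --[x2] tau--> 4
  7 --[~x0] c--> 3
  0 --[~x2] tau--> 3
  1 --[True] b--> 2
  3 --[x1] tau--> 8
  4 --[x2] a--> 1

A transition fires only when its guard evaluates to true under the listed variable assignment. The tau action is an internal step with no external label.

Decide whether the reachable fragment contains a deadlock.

R = {0,2,3,5,6,7}
  0: tau→5  [1 out]
  2: b→7  [1 out]
  3: c→5  [1 out]
  5: a→2  b→3  b→6  [3 out]
  6: ∅  [no exit]
  7: b→2  c→3  tau→6  [3 out]
trace reaching 6: tau·b

Answer: DEADLOCK at state 6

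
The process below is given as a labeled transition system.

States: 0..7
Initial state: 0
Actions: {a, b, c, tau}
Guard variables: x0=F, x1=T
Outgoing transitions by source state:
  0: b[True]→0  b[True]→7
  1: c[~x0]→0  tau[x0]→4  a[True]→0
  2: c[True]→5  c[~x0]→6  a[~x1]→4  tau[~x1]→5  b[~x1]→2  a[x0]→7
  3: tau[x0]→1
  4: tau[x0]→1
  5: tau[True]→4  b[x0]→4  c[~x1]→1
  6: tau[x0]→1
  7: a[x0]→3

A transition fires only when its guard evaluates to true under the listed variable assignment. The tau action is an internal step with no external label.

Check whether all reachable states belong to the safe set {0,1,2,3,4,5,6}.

Answer: INVARIANT VIOLATED at state 7

Analysis:
Inv-set: {0,1,2,3,4,5,6}
Reach set: {0,7}
  0: ok
  7: outside
reach 7 via b — violates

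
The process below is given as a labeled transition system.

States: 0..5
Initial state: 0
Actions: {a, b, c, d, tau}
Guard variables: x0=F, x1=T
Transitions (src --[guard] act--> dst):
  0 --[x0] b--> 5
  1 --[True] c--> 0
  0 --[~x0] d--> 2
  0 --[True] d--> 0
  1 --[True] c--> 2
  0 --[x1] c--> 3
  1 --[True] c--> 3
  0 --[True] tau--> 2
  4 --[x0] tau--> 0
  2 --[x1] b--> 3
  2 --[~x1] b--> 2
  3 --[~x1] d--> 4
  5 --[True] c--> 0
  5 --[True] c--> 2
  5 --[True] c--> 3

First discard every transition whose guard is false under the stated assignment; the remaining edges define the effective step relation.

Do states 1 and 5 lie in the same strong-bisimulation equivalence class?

Compute ~ classes (split until stable):
  π0 = {{0,1,2,3,4,5}}
  π1 = {{0},{1,5},{2},{3,4}}
Fixed point at round 2; 4 class(es).
1∈{1,5}, 5∈{1,5}

Answer: BISIMILAR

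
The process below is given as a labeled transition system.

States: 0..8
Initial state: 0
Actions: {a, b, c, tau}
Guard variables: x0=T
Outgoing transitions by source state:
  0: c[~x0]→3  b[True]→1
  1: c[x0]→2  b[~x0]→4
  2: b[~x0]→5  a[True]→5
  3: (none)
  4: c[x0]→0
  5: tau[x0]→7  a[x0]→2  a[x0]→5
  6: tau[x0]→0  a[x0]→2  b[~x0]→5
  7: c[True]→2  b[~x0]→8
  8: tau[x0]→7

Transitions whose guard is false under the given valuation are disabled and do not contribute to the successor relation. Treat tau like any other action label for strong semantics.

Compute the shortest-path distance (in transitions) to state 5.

Answer: 3

Working:
Breadth-first toward 5:
  depth 0: {0}
  depth 1: {1}
  depth 2: {2}
  depth 3: {5}
depth(5)=3, e.g. b·c·a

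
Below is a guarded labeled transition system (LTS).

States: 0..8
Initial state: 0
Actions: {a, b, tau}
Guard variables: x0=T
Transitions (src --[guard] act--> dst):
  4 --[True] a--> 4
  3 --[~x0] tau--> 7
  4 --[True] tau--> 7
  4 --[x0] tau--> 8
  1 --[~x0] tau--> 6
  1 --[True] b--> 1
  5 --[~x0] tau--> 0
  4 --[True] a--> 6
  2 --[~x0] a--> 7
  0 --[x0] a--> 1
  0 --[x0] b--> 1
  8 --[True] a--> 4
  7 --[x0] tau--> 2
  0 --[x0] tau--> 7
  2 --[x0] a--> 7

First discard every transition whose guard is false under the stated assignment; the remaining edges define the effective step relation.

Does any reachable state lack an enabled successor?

Reach set: {0,1,2,7}
  0: a→1  b→1  tau→7  [3 out]
  1: b→1  [1 out]
  2: a→7  [1 out]
  7: tau→2  [1 out]

Answer: DEADLOCK-FREE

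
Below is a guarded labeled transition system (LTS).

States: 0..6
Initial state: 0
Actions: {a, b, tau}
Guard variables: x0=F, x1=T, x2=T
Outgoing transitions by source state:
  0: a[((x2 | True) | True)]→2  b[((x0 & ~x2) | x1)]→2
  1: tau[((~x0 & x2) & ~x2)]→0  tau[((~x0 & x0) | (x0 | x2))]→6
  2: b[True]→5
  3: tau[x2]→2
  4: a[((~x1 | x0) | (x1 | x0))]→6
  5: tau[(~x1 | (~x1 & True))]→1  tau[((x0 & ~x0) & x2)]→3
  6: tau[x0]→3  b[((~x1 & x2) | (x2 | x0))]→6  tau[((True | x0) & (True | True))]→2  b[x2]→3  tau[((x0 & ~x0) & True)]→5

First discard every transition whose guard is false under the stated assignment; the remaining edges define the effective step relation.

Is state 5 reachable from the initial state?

After dropping false guards: 9 live edges.
Layer 0: {0}
Layer 1: {2}  total {0,2}
Layer 2: {5}  total {0,2,5}
R = {0,2,5}
Path to 5: a·b

Answer: REACHABLE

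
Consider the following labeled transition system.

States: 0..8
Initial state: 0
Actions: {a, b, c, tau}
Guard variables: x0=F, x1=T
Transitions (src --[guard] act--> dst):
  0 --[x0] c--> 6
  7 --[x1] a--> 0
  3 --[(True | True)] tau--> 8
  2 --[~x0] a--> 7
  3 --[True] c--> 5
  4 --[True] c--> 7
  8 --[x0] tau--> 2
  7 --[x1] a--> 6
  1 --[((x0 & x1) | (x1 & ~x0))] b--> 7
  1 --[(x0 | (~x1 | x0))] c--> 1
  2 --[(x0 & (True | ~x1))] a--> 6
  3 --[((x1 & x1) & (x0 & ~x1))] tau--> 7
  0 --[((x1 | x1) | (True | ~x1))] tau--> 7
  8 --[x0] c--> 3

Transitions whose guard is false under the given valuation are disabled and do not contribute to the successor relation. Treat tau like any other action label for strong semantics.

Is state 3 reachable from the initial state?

Answer: UNREACHABLE

Analysis:
Guard filter leaves 8 enabled edge(s).
depth 0: {0}
depth 1: {7}  now seen {0,7}
depth 2: {6}  now seen {0,6,7}
Reach set: {0,6,7}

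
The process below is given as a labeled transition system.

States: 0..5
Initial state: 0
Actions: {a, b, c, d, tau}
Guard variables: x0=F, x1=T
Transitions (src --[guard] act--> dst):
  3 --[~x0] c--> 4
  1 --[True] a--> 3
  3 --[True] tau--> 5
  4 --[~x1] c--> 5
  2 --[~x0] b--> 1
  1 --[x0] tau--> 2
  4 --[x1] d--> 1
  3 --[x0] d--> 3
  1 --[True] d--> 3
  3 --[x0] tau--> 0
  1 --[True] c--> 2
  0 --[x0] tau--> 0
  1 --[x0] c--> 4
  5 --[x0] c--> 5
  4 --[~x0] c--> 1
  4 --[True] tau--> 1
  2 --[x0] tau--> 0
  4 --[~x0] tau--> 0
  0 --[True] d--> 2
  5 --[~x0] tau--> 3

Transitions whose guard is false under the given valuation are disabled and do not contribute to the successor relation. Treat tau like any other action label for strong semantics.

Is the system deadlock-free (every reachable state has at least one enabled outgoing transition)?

Answer: DEADLOCK-FREE

Working:
Reachable = {0,1,2,3,4,5}
  0: d→2  [1 out]
  1: a→3  c→2  d→3  [3 out]
  2: b→1  [1 out]
  3: c→4  tau→5  [2 out]
  4: c→1  d→1  tau→0  tau→1  [4 out]
  5: tau→3  [1 out]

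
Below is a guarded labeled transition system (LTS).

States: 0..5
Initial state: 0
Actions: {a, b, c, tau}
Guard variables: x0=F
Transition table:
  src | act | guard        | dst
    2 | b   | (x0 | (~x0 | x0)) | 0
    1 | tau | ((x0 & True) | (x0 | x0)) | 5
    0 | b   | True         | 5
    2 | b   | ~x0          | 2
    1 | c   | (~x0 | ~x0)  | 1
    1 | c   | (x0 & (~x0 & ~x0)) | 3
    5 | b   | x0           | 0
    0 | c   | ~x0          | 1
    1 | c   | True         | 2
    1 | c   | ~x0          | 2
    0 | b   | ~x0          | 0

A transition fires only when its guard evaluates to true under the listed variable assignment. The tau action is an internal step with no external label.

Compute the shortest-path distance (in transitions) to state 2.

Layered search for 2:
  Layer 0: {0}
  Layer 1: {1,5}
  Layer 2: {2}
depth(2)=2, e.g. c·c

Answer: 2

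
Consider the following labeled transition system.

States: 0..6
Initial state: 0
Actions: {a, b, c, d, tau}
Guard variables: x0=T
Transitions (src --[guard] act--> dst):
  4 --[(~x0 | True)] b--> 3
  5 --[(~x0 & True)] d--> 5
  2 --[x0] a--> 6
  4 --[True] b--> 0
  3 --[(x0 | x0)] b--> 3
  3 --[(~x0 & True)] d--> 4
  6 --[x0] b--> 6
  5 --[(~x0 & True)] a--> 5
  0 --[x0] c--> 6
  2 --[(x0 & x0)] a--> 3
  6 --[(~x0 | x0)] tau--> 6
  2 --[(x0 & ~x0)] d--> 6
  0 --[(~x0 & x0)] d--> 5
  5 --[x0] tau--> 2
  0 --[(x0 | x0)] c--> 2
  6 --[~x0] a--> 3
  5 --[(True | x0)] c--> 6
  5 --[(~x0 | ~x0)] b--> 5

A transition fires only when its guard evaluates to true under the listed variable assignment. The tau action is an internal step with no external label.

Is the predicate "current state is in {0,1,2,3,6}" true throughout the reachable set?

Answer: INVARIANT HOLDS

Trace:
Allowed set {0,1,2,3,6}
Reachable = {0,2,3,6}
  0: ok
  2: ok
  3: ok
  6: ok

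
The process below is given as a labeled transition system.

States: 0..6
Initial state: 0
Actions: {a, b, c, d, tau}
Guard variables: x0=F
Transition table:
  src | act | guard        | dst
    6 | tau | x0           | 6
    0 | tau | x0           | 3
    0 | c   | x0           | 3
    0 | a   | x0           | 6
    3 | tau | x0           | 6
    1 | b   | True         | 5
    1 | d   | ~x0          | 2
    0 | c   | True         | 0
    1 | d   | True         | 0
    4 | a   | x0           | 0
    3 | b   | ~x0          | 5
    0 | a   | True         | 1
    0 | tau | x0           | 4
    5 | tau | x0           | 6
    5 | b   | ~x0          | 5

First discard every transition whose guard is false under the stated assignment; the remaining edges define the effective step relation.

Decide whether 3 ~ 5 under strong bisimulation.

Compute ~ classes (split until stable):
  round 0: {{0,1,2,3,4,5,6}}
  round 1: {{0},{1},{2,4,6},{3,5}}
stable after 2 split(s): 4 block(s)
[3]={3,5}  [5]={3,5}

Answer: BISIMILAR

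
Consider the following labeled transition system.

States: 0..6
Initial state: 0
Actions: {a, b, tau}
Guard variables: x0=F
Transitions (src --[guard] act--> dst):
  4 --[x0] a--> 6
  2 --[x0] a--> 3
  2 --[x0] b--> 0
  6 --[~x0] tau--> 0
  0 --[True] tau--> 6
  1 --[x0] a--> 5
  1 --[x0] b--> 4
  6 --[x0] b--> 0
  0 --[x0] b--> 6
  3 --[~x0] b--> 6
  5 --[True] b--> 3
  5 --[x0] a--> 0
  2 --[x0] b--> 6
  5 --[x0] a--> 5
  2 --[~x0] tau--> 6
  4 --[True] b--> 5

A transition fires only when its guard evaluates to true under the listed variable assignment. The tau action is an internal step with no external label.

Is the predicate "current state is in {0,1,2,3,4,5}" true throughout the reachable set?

Inv-set: {0,1,2,3,4,5}
Reachable = {0,6}
  0: ✓
  6: VIOLATES
reach 6 via tau — violates

Answer: INVARIANT VIOLATED at state 6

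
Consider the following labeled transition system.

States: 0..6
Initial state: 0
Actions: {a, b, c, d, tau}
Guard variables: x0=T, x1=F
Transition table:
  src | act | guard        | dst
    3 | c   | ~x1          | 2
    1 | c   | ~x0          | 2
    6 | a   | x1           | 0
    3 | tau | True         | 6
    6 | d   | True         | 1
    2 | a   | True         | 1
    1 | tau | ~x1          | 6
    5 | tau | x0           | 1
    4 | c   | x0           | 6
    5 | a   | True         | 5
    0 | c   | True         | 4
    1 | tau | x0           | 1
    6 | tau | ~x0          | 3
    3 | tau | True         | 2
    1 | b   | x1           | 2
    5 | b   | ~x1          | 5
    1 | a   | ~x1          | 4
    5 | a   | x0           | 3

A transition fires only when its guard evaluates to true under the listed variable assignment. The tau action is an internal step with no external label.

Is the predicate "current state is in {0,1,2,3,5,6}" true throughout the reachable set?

Inv-set: {0,1,2,3,5,6}
R = {0,1,4,6}
  0: ok
  1: ok
  4: outside
  6: ok
witness against invariant: c → 4

Answer: INVARIANT VIOLATED at state 4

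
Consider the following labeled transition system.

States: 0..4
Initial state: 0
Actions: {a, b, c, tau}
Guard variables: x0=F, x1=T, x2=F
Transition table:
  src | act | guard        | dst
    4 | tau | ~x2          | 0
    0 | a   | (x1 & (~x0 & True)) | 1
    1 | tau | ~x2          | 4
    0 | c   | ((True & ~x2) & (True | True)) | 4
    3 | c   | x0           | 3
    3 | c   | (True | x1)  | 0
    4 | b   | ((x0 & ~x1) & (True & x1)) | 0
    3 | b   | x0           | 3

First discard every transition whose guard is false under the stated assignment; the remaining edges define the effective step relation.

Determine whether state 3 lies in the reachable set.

Answer: UNREACHABLE

Trace:
Guard filter leaves 5 enabled edge(s).
depth 0: {0}
depth 1: {1,4}  total {0,1,4}
Reach set: {0,1,4}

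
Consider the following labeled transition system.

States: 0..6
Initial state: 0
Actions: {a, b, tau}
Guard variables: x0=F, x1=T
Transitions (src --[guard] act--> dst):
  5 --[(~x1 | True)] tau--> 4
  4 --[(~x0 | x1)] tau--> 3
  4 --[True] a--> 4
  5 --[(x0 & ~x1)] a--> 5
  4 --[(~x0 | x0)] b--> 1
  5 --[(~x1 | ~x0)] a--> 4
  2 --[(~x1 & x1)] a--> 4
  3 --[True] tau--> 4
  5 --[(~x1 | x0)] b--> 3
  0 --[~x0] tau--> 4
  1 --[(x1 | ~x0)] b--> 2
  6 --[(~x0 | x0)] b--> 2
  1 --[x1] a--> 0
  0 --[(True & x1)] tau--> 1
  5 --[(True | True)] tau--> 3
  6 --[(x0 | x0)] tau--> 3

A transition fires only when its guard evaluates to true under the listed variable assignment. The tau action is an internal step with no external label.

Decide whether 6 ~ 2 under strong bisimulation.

Answer: NOT BISIMILAR

Analysis:
Refine partition for ~:
  round 0: {{0,1,2,3,4,5,6}}
  round 1: {{0,3},{1},{2},{4},{5},{6}}
  round 2: {{0},{1},{2},{3},{4},{5},{6}}
Fixed point at round 3; 7 class(es).
class of 6: {6}; class of 2: {2}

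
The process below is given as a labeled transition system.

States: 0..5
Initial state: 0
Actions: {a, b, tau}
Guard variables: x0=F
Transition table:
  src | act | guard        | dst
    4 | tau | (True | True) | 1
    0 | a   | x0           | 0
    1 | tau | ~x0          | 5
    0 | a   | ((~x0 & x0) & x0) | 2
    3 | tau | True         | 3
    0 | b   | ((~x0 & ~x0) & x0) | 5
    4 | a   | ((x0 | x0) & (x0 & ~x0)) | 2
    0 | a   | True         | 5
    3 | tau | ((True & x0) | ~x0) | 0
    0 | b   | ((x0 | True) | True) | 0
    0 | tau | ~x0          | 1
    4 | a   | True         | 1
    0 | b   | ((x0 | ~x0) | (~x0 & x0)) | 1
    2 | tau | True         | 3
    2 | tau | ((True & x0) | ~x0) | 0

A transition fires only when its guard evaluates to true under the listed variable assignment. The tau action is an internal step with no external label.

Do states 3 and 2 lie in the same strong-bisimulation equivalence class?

Answer: BISIMILAR

Analysis:
Compute ~ classes (split until stable):
  round 0: {{0,1,2,3,4,5}}
  round 1: {{0},{1,2,3},{4},{5}}
  round 2: {{0},{1},{2,3},{4},{5}}
5 equivalence class(es) (converged in 3)
[3]={2,3}  [2]={2,3}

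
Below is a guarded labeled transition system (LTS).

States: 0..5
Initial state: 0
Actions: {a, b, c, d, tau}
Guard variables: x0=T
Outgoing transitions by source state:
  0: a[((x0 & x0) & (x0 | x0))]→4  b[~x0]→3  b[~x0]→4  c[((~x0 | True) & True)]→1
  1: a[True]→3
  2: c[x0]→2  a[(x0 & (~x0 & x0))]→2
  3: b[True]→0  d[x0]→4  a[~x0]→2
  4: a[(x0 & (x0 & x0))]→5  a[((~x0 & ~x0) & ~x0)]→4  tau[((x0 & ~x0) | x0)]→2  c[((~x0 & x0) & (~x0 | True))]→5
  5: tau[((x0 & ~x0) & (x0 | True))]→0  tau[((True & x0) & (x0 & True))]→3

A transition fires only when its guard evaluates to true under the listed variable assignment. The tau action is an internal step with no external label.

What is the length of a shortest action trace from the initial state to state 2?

Answer: 2

Analysis:
Layered search for 2:
  depth 0: {0}
  depth 1: {1,4}
  depth 2: {2,3,5}
first hit 2 at d=2 via a·tau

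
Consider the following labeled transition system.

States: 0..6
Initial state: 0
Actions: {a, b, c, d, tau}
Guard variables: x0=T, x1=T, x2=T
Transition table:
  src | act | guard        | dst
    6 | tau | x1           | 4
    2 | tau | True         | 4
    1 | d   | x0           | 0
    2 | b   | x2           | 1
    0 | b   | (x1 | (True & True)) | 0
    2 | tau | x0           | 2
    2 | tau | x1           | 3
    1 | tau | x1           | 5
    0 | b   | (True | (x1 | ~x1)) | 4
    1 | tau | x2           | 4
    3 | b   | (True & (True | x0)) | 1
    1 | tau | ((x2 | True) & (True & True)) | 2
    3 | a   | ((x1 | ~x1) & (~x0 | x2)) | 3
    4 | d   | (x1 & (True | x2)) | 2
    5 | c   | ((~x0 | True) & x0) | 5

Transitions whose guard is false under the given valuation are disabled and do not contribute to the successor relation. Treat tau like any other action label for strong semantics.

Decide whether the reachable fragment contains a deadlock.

Reach set: {0,1,2,3,4,5}
  0: b→0  b→4  [deg 2]
  1: d→0  tau→2  tau→4  tau→5  [deg 4]
  2: b→1  tau→2  tau→3  tau→4  [deg 4]
  3: a→3  b→1  [deg 2]
  4: d→2  [deg 1]
  5: c→5  [deg 1]

Answer: DEADLOCK-FREE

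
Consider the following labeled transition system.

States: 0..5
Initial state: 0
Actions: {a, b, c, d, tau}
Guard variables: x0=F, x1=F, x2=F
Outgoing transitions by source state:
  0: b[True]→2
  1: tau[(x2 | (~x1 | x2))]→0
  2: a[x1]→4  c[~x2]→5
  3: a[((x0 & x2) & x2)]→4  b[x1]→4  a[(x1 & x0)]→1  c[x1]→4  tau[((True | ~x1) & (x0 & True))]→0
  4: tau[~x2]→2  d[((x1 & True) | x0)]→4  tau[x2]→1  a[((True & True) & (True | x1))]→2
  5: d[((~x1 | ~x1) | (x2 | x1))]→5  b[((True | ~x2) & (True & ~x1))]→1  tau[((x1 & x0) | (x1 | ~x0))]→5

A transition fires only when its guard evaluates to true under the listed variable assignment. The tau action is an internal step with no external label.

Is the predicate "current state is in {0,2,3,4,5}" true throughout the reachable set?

Allowed set {0,2,3,4,5}
Reach set: {0,1,2,5}
  0: ✓
  1: outside
  2: ✓
  5: ✓
reach 1 via b·c·b — violates

Answer: INVARIANT VIOLATED at state 1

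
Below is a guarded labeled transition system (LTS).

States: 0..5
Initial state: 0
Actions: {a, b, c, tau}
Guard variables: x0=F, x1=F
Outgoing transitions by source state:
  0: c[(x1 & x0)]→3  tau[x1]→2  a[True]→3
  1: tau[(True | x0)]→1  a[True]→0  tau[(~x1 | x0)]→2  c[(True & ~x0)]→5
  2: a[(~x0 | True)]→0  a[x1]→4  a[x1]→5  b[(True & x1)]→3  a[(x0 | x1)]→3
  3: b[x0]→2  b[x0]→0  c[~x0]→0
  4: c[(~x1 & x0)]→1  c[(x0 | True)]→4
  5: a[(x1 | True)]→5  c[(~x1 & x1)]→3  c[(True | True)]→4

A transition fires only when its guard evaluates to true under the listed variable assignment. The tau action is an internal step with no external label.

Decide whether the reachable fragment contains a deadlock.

Reachable = {0,3}
  0: a→3  [1 out]
  3: c→0  [1 out]

Answer: DEADLOCK-FREE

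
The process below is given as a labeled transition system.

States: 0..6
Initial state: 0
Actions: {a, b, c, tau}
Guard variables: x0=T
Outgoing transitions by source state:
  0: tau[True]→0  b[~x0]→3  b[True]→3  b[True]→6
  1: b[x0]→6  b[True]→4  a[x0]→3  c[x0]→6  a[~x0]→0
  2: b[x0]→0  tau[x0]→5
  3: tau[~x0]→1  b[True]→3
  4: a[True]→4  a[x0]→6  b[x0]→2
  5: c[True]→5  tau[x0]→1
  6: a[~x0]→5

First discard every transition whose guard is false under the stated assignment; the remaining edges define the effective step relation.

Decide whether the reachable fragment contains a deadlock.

Answer: DEADLOCK at state 6

Working:
Reach set: {0,3,6}
  0: b→3  b→6  tau→0  [deg 3]
  3: b→3  [deg 1]
  6: ∅  [deadlock]
Path to 6: b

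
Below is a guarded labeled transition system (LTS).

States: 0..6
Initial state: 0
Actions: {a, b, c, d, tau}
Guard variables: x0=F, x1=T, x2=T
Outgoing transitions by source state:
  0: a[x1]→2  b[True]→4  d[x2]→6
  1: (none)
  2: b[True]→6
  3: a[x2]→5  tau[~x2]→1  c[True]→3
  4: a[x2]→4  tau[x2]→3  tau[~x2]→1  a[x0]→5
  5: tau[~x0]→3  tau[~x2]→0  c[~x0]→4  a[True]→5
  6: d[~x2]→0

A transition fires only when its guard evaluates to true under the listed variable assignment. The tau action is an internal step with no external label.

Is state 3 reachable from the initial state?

Answer: REACHABLE

Analysis:
Guard filter leaves 11 enabled edge(s).
depth 0: {0}
depth 1: {2,4,6}  total {0,2,4,6}
depth 2: {3}  total {0,2,3,4,6}
depth 3: {5}  total {0,2,3,4,5,6}
Reachable = {0,2,3,4,5,6}
trace reaching 3: b·tau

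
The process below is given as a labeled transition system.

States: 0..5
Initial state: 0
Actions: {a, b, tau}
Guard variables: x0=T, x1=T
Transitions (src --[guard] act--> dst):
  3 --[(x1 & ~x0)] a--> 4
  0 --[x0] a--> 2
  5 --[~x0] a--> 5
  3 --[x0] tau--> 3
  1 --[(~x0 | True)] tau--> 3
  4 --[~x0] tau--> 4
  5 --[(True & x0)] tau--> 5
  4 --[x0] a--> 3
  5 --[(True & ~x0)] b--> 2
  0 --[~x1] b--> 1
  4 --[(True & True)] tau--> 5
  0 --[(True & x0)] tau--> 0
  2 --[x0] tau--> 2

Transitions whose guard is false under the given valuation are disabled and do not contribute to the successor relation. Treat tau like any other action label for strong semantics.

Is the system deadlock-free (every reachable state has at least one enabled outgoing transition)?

Answer: DEADLOCK-FREE

Analysis:
Reach set: {0,2}
  0: a→2  tau→0  [deg 2]
  2: tau→2  [deg 1]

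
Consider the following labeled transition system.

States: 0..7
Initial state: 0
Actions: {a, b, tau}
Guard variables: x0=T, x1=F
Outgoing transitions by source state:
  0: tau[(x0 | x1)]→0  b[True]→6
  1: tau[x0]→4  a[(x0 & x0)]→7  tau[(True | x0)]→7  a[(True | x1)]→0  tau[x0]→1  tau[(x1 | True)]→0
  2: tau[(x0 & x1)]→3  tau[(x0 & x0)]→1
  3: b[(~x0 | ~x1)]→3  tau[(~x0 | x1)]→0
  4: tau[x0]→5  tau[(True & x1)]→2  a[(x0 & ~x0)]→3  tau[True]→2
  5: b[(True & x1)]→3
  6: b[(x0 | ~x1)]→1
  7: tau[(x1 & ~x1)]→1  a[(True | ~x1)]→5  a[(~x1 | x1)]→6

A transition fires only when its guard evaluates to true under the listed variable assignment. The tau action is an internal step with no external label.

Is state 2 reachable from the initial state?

Guard filter leaves 15 enabled edge(s).
L0 = {0}
L1 = {6}  now seen {0,6}
L2 = {1}  now seen {0,1,6}
L3 = {4,7}  now seen {0,1,4,6,7}
L4 = {2,5}  now seen {0,1,2,4,5,6,7}
Reach set: {0,1,2,4,5,6,7}
witness 2: b·b·tau·tau

Answer: REACHABLE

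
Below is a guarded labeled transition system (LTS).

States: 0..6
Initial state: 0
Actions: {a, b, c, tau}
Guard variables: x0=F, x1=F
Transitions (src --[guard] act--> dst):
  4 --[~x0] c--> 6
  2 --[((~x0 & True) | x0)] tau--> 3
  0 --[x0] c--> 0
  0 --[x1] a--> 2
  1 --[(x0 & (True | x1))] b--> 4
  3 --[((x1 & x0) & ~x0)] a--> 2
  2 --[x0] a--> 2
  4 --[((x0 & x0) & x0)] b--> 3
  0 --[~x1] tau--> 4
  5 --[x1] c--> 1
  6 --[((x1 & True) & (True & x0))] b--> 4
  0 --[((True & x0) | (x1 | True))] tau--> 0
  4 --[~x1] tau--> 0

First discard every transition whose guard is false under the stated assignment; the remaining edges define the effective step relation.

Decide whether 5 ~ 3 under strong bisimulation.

Compute ~ classes (split until stable):
  round 0: {{0,1,2,3,4,5,6}}
  round 1: {{0,2},{1,3,5,6},{4}}
  round 2: {{0},{1,3,5,6},{2},{4}}
Fixed point at round 3; 4 class(es).
5∈{1,3,5,6}, 3∈{1,3,5,6}

Answer: BISIMILAR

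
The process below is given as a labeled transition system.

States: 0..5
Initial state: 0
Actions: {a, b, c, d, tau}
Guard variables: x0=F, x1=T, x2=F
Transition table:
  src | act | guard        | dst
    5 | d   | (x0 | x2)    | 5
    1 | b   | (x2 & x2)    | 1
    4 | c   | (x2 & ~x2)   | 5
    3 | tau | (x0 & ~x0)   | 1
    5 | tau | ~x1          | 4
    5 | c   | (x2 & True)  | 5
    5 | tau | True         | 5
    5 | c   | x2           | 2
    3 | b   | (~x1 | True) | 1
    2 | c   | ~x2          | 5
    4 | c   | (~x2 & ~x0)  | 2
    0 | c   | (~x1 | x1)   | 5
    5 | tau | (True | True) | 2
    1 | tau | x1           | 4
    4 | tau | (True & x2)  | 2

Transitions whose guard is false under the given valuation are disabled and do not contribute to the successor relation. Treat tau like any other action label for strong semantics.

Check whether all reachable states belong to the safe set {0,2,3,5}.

Inv-set: {0,2,3,5}
Reach set: {0,2,5}
  0: safe
  2: safe
  5: safe

Answer: INVARIANT HOLDS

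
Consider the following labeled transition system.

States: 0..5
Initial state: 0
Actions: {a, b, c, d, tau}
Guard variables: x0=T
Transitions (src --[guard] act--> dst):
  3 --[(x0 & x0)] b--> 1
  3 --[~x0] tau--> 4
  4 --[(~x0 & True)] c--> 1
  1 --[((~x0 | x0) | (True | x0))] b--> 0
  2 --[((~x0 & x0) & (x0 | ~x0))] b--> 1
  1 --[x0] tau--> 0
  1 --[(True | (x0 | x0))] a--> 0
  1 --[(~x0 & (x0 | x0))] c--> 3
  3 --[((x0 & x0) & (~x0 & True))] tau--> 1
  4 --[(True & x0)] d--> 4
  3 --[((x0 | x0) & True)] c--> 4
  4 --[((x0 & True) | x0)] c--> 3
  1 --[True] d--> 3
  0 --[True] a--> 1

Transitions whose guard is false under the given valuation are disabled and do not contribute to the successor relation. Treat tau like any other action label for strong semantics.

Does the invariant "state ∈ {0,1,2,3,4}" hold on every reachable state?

Answer: INVARIANT HOLDS

Working:
Allowed set {0,1,2,3,4}
Reachable = {0,1,3,4}
  0: ✓
  1: ✓
  3: ✓
  4: ✓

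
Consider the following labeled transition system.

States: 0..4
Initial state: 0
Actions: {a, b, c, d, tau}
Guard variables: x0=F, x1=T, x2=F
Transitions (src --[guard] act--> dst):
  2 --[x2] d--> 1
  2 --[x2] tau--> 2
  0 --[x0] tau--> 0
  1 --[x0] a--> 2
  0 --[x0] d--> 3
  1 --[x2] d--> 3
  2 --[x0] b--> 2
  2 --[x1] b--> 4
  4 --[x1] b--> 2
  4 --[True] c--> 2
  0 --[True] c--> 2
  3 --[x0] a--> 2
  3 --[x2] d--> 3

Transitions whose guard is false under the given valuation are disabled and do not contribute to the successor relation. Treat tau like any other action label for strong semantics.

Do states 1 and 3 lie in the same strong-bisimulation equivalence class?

Refine partition for ~:
  round 0: {{0,1,2,3,4}}
  round 1: {{0},{1,3},{2},{4}}
4 equivalence class(es) (converged in 2)
class of 1: {1,3}; class of 3: {1,3}

Answer: BISIMILAR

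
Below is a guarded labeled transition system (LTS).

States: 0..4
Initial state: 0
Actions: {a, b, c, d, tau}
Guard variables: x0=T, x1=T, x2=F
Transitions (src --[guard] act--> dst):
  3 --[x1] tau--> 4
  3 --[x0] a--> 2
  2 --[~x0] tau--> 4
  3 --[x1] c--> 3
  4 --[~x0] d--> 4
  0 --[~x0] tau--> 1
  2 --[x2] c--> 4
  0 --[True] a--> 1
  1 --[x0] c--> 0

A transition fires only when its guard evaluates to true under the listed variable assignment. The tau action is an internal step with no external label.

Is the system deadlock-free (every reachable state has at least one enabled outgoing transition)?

Reach set: {0,1}
  0: a→1  [deg 1]
  1: c→0  [deg 1]

Answer: DEADLOCK-FREE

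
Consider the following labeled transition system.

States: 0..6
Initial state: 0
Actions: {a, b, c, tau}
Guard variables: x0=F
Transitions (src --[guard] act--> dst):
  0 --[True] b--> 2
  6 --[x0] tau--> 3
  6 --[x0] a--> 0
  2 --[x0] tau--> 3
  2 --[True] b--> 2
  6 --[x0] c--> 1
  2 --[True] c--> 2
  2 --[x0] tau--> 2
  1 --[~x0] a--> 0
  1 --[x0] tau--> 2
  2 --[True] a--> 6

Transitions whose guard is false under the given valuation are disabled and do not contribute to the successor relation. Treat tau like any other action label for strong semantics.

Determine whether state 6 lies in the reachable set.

Answer: REACHABLE

Working:
Guard filter leaves 5 enabled edge(s).
depth 0: {0}
depth 1: {2}  cumulative {0,2}
depth 2: {6}  cumulative {0,2,6}
R = {0,2,6}
trace reaching 6: b·a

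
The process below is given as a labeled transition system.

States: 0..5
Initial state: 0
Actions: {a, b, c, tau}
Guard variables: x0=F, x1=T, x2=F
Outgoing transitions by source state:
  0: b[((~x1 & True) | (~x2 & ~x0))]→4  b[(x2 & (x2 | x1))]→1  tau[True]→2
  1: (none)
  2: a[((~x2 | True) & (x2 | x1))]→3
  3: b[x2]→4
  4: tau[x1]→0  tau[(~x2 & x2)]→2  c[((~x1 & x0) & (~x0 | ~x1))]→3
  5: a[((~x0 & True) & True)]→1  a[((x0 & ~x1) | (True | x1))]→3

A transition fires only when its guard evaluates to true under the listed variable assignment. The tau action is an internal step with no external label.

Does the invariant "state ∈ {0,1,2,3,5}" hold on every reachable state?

Answer: INVARIANT VIOLATED at state 4

Working:
Inv-set: {0,1,2,3,5}
Reachable = {0,2,3,4}
  0: ok
  2: ok
  3: ok
  4: outside
reach 4 via b — violates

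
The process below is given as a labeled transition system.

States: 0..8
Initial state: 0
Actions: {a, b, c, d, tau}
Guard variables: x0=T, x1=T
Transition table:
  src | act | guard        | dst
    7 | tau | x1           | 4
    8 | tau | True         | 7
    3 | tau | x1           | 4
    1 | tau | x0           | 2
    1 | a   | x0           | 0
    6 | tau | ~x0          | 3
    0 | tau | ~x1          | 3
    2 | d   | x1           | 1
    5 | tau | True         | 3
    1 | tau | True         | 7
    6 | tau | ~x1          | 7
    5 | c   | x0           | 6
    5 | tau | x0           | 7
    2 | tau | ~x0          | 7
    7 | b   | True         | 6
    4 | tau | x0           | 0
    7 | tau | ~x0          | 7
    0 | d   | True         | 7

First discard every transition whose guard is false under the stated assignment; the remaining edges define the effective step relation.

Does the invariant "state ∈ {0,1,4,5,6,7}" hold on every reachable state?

Answer: INVARIANT HOLDS

Trace:
Safe = {0,1,4,5,6,7}
Reach set: {0,4,6,7}
  0: safe
  4: safe
  6: safe
  7: safe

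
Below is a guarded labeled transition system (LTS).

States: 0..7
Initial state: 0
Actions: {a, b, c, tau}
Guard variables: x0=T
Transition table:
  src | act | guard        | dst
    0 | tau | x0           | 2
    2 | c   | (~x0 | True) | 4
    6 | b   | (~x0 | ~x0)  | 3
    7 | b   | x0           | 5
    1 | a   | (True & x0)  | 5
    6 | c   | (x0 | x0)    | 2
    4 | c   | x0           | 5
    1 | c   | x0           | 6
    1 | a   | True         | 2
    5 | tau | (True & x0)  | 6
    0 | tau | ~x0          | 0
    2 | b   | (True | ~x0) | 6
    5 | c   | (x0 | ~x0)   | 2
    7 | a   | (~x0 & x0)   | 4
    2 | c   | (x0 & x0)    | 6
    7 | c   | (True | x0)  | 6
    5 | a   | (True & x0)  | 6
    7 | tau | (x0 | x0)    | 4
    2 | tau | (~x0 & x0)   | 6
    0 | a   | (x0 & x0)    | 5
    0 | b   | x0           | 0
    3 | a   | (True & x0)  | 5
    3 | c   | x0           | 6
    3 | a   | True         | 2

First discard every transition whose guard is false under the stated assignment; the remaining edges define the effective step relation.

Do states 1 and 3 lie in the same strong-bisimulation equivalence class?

Answer: BISIMILAR

Working:
Bisimulation quotient by refinement:
  round 0: {{0,1,2,3,4,5,6,7}}
  round 1: {{0},{1,3},{2},{4,6},{5},{7}}
  round 2: {{0},{1,3},{2},{4},{5},{6},{7}}
Fixed point at round 3; 7 class(es).
1∈{1,3}, 3∈{1,3}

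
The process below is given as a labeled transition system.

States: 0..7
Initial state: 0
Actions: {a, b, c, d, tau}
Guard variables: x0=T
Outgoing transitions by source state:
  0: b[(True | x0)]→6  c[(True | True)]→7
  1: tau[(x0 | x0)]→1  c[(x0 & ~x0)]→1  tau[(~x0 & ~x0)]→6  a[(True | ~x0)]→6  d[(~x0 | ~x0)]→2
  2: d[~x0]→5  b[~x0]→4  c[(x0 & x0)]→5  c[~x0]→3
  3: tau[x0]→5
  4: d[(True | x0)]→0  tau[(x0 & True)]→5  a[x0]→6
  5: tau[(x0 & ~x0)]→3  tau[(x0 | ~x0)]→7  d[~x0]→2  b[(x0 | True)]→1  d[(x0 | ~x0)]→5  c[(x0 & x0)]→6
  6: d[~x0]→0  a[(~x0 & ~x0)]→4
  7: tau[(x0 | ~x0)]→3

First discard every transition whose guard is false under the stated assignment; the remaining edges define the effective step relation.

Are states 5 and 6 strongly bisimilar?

Answer: NOT BISIMILAR

Analysis:
Compute ~ classes (split until stable):
  P[0] = {{0,1,2,3,4,5,6,7}}
  P[1] = {{0},{1},{2},{3,7},{4},{5},{6}}
  P[2] = {{0},{1},{2},{3},{4},{5},{6},{7}}
8 equivalence class(es) (converged in 3)
[5]={5}  [6]={6}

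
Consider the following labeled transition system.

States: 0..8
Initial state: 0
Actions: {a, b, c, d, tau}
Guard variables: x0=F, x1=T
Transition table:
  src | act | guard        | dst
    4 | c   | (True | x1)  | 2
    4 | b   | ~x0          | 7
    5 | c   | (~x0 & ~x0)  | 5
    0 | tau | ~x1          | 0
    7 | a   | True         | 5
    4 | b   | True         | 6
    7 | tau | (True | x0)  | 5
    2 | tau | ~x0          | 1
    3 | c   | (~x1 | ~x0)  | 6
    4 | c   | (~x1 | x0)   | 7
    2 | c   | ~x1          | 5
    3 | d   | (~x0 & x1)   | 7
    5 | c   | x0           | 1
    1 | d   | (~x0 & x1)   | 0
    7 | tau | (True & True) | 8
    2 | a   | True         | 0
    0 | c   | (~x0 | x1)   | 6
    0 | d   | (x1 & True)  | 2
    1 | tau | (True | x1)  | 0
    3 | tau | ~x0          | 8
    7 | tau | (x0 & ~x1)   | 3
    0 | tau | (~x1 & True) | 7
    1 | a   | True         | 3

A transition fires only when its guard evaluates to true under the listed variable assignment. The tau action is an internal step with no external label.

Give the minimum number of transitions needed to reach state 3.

Breadth-first toward 3:
  L0 = {0}
  L1 = {2,6}
  L2 = {1}
  L3 = {3}
first hit 3 at d=3 via d·tau·a

Answer: 3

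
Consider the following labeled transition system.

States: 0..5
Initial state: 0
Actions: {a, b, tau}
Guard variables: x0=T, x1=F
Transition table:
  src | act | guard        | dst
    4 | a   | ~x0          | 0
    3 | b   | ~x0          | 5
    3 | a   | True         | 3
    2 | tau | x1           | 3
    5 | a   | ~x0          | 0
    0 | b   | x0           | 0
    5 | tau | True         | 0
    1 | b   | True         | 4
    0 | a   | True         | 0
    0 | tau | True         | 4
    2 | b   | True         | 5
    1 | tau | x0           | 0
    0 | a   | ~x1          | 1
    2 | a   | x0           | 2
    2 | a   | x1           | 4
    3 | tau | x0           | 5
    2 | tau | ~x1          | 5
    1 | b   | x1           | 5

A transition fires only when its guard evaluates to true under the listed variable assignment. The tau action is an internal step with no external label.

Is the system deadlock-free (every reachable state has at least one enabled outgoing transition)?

Answer: DEADLOCK at state 4

Analysis:
Reach set: {0,1,4}
  0: a→0  a→1  b→0  tau→4  [4 out]
  1: b→4  tau→0  [2 out]
  4: ∅  [STUCK]
witness 4: tau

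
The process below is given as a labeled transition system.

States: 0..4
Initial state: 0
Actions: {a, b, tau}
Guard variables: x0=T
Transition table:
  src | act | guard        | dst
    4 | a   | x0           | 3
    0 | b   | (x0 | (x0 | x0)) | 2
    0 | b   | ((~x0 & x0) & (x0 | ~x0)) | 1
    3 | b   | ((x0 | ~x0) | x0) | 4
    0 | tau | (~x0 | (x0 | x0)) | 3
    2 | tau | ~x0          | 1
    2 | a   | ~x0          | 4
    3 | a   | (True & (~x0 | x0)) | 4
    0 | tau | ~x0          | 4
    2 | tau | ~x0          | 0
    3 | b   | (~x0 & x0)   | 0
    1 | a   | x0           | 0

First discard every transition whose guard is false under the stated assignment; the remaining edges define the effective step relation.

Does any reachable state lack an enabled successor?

Answer: DEADLOCK at state 2

Analysis:
Reach set: {0,2,3,4}
  0: b→2  tau→3  [deg 2]
  2: ∅  [no exit]
  3: a→4  b→4  [deg 2]
  4: a→3  [deg 1]
trace reaching 2: b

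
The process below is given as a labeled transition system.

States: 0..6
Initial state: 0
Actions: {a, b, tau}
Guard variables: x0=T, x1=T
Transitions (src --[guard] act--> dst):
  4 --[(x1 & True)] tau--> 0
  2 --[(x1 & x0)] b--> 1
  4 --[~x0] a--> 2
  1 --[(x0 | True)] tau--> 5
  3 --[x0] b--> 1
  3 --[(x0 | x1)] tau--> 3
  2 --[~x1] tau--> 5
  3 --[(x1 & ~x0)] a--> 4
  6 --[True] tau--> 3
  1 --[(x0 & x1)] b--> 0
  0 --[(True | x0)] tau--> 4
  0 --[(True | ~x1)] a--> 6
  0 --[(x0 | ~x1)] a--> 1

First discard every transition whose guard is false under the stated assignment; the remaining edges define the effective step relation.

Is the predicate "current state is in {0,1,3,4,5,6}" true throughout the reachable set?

Allowed set {0,1,3,4,5,6}
Reachable = {0,1,3,4,5,6}
  0: ok
  1: ok
  3: ok
  4: ok
  5: ok
  6: ok

Answer: INVARIANT HOLDS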